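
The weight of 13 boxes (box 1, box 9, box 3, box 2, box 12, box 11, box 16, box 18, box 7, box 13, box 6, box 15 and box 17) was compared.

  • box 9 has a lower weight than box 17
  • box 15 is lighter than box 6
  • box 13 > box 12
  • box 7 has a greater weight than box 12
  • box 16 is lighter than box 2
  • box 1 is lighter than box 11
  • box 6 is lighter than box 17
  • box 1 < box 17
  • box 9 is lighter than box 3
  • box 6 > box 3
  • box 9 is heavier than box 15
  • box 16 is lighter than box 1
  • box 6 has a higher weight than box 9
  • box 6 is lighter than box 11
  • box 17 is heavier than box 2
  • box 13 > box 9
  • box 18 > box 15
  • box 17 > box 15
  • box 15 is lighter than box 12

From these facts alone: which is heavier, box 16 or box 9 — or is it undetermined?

undetermined

Following every chain through box 9: above box 9 we get box 3, box 6, box 11, box 17, box 13; below box 9 we get box 15.
box 16 is not reached, and no chain runs the other way from box 16 to box 9.
So the given relations leave the order of box 9 and box 16 undetermined.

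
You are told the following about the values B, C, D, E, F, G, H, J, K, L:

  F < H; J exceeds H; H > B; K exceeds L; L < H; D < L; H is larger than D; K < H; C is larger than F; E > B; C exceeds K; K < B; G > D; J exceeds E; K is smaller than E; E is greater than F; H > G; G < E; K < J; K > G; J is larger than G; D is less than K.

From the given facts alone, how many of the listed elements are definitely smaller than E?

6

Directly below E: G, K, B, F.
One step further: D, L (6 so far).
No other element is forced below E by the given relations, so the count is 6.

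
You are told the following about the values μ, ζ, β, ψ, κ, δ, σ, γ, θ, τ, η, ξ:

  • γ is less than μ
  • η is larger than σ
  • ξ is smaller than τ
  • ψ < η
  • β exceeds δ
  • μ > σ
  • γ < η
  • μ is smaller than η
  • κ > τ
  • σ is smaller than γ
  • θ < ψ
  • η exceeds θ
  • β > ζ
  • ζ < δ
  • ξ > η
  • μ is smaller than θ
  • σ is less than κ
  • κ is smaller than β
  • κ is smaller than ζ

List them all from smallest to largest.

σ < γ < μ < θ < ψ < η < ξ < τ < κ < ζ < δ < β

Nothing is placed below σ, so it is least; from there σ < γ; γ < μ; μ < θ; θ < ψ; ψ < η; η < ξ; ξ < τ; τ < κ; κ < ζ; ζ < δ; δ < β, each given directly.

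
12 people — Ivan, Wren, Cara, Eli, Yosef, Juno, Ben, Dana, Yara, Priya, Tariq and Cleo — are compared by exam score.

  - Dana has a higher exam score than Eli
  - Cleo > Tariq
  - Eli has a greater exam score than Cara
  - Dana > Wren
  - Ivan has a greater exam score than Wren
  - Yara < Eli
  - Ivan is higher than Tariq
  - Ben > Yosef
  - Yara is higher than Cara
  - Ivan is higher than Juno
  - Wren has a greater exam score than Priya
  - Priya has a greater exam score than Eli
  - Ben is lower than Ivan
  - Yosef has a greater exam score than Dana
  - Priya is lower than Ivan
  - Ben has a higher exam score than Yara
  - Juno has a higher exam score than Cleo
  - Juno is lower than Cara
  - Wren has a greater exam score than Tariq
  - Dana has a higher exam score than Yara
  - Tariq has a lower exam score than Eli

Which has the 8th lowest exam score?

Wren

The consecutive relations fix a unique order: Tariq < Cleo < Juno < Cara < Yara < Eli < Priya < Wren < Dana < Yosef < Ben < Ivan.
Counting 8 from the smallest end gives Wren.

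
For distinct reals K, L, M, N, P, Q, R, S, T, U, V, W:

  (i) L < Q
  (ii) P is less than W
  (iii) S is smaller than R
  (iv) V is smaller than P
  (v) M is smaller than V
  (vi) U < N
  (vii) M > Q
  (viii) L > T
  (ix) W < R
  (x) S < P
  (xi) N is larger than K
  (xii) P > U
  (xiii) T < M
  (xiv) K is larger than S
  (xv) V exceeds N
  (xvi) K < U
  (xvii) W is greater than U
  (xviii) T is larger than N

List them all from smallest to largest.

S < K < U < N < T < L < Q < M < V < P < W < R

The consecutive links are each given: S < K; K < U; U < N; N < T; T < L; L < Q; Q < M; M < V; V < P; P < W; W < R.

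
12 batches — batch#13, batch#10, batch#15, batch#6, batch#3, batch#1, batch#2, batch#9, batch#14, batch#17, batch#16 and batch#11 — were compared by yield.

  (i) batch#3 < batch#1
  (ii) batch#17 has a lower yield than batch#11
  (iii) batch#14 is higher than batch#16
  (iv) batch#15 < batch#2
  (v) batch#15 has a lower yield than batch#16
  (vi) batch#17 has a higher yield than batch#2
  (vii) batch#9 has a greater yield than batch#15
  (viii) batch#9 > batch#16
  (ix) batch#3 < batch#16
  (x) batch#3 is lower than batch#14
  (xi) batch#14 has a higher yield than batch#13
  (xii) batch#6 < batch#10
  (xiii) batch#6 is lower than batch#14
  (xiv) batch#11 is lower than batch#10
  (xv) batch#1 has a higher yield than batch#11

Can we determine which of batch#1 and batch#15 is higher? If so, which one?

batch#1

batch#15 < batch#2 and batch#2 < batch#17 give batch#15 < batch#17.
With batch#17 < batch#11: batch#15 < batch#2 < batch#17 < batch#11.
With batch#11 < batch#1: batch#15 < batch#2 < batch#17 < batch#11 < batch#1.
So batch#1 is higher.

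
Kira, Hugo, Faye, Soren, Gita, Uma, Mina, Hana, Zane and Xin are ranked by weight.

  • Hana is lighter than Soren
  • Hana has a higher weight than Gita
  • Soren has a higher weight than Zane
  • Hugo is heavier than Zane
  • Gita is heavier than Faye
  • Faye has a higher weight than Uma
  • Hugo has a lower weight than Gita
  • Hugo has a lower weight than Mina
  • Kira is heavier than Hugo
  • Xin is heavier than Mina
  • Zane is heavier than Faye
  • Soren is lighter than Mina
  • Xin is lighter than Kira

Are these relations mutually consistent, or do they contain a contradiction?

The single ordering Uma < Faye < Zane < Hugo < Gita < Hana < Soren < Mina < Xin < Kira satisfies every listed relation, so no contradiction arises.

consistent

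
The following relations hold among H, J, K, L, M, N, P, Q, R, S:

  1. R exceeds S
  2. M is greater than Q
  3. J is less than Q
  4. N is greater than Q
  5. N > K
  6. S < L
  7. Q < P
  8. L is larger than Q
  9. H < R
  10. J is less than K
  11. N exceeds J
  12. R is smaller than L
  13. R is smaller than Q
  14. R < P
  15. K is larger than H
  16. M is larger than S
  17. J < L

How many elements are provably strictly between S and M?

2

Chaining upward from S reaches: R, Q, P, L, N.
Chaining downward from M reaches: J, H, R, Q.
Strictly between S and M are those in both lists: R, Q — 2 elements.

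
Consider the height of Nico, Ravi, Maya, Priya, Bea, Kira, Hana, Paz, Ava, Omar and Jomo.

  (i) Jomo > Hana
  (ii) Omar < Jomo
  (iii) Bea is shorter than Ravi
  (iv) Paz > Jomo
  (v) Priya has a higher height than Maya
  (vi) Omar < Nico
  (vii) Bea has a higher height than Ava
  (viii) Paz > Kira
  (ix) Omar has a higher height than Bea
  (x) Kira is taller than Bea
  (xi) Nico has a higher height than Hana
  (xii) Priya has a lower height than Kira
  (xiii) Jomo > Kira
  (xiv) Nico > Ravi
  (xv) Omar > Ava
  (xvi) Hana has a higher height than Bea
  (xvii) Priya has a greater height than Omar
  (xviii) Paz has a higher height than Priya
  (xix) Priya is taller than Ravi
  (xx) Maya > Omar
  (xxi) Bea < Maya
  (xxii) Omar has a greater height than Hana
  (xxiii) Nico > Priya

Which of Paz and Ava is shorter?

Ava

Ava < Bea and Bea < Hana give Ava < Hana.
Then Hana < Omar extends the chain to Omar.
With Omar < Maya: Ava < Bea < Hana < Omar < Maya.
With Maya < Priya: Ava < Bea < Hana < Omar < Maya < Priya.
With Priya < Kira: Ava < Bea < Hana < Omar < Maya < Priya < Kira.
Then Kira < Jomo extends the chain to Jomo.
Then Jomo < Paz extends the chain to Paz.
So Ava < Paz; Ava is the shorter of the two.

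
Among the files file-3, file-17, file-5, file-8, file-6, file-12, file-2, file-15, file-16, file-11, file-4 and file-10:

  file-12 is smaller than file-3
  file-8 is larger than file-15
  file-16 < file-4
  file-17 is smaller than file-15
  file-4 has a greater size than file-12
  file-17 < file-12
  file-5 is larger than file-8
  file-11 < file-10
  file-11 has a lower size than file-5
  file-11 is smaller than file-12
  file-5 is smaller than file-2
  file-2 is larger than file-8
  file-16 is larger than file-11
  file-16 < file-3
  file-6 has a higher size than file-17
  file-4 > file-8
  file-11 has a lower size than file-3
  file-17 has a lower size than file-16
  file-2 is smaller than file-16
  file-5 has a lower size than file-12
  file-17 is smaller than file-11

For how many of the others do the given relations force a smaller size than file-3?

From file-3 the given relations immediately reach file-11, file-12, file-16.
From those, file-17, file-5, file-2 — 6 in total.
From those, file-8 — 7 in total.
From those, file-15 — 8 in total.
No other element is forced below file-3 by the given relations, so the count is 8.

8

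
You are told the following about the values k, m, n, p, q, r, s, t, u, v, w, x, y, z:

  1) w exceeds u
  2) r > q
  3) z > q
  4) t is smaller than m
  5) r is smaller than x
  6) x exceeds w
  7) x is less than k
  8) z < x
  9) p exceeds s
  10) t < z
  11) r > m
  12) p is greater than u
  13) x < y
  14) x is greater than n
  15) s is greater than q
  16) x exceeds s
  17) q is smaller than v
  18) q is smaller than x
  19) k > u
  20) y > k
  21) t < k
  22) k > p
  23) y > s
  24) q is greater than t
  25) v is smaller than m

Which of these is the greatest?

Chaining downward from y: directly below it, s, x, k; then t, q, u, n, w, z, r, p; then m; then v.
That covers every other element, and nothing is given above y, so y is the greatest.

y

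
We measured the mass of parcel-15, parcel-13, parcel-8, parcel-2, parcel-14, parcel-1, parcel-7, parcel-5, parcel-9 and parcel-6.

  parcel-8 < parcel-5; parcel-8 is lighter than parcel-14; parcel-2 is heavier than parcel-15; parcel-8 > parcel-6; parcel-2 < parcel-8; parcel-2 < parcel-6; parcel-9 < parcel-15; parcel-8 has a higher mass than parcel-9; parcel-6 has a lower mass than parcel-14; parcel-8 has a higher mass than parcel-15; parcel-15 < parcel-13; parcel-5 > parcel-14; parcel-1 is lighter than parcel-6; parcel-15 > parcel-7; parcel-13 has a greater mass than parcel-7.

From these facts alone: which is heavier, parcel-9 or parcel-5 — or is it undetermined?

parcel-5

The relevant relations are parcel-9 < parcel-15; parcel-15 < parcel-2; parcel-2 < parcel-6; parcel-6 < parcel-8; parcel-8 < parcel-14; parcel-14 < parcel-5.
Together: parcel-9 < parcel-15 < parcel-2 < parcel-6 < parcel-8 < parcel-14 < parcel-5.
So parcel-5 is heavier.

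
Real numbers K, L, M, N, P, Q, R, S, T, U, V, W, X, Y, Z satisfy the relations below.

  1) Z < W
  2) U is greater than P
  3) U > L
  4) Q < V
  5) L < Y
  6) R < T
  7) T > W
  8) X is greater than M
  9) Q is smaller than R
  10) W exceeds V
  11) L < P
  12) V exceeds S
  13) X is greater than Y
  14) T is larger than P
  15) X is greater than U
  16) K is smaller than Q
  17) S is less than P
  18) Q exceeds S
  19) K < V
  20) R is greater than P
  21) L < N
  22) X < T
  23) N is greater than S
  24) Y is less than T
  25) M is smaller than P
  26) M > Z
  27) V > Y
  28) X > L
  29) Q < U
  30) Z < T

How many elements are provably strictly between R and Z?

The relations place Z below R. An element lies strictly between them when it is forced above Z and also forced below R.
Above Z: {M, P, U, W, X, T}. Below R: {L, K, S, Q, M, P}.
Intersection: {M, P} — 2.

2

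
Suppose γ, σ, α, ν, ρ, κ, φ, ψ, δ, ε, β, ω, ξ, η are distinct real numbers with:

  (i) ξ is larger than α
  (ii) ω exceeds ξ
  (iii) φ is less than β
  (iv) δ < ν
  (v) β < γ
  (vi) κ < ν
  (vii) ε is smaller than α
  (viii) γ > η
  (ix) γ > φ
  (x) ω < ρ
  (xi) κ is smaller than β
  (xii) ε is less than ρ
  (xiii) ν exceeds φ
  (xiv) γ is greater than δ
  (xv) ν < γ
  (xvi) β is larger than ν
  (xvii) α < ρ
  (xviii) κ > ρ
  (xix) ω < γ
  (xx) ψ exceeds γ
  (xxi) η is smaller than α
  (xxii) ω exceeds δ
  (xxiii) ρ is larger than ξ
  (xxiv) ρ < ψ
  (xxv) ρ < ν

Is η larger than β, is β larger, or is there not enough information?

β

η < α and α < ξ give η < ξ.
With ξ < ω: η < α < ξ < ω.
With ω < ρ: η < α < ξ < ω < ρ.
With ρ < κ: η < α < ξ < ω < ρ < κ.
Then κ < ν extends the chain to ν.
Then ν < β extends the chain to β.
So β is larger.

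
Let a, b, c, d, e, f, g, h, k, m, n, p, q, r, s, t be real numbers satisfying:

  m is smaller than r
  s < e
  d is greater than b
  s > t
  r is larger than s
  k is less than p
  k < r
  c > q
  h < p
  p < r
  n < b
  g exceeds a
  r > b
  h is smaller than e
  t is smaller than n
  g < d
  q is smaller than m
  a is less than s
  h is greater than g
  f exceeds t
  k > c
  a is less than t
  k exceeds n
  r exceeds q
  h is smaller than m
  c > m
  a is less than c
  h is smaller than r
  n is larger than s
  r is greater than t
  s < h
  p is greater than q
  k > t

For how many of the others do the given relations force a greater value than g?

The elements the relations force above g are h, m, c, k, p, e, r, d — no chain reaches any other.
That is 8.

8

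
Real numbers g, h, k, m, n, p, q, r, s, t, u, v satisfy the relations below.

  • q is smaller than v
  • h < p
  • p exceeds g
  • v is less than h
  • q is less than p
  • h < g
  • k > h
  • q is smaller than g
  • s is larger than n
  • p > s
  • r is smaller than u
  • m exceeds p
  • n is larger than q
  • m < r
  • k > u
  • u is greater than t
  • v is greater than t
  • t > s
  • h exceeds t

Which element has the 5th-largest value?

Chaining the given pairs: q < n < s < t < v < h < g < p < m < r < u < k.
The 5th largest is p.

p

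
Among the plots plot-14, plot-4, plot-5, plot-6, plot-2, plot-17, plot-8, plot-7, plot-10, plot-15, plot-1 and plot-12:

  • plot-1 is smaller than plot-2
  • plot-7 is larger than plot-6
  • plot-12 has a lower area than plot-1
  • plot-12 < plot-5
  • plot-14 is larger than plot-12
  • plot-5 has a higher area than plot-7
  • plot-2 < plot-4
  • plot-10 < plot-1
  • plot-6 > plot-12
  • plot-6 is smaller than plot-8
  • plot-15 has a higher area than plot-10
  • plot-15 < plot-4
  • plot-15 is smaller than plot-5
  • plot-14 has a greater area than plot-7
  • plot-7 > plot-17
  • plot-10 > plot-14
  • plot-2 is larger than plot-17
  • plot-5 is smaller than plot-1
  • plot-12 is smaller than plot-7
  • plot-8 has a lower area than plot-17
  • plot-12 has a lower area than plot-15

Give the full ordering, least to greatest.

plot-12 < plot-6 < plot-8 < plot-17 < plot-7 < plot-14 < plot-10 < plot-15 < plot-5 < plot-1 < plot-2 < plot-4

Each adjacent pair is fixed by a given relation: plot-12 < plot-6; plot-6 < plot-8; plot-8 < plot-17; plot-17 < plot-7; plot-7 < plot-14; plot-14 < plot-10; plot-10 < plot-15; plot-15 < plot-5; plot-5 < plot-1; plot-1 < plot-2; plot-2 < plot-4. Chaining them end to end gives the full order.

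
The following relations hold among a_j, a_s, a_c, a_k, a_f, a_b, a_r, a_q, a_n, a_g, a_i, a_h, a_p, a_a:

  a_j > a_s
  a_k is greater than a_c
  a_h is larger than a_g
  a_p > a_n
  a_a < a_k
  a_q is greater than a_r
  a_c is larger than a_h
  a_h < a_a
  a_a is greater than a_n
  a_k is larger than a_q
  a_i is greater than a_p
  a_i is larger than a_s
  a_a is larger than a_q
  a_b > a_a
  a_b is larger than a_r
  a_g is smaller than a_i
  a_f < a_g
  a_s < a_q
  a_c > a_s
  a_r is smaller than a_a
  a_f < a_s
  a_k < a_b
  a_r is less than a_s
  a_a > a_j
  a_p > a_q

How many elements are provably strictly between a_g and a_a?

1

Chaining upward from a_g reaches: a_h, a_i, a_c, a_k, a_b.
Chaining downward from a_a reaches: a_n, a_r, a_f, a_s, a_q, a_h, a_j.
Strictly between a_g and a_a are those in both lists: a_h — 1 element.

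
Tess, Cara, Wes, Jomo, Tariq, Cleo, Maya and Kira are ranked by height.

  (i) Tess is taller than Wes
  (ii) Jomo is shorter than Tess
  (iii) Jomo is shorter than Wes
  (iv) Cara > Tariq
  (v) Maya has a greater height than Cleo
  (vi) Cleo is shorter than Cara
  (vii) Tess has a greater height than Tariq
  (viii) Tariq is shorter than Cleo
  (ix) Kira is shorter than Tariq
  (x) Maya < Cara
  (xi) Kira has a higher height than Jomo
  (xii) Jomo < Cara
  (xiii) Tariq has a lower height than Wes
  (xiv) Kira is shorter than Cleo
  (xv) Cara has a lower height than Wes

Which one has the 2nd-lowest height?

Chaining the given pairs: Jomo < Kira < Tariq < Cleo < Maya < Cara < Wes < Tess.
Counting 2 from the smallest end gives Kira.

Kira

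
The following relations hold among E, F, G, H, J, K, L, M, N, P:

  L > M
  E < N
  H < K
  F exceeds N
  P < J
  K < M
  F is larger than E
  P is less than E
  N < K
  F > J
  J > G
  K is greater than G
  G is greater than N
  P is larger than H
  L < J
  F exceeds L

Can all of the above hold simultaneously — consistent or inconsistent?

consistent

Every relation is compatible with H < P < E < N < G < K < M < L < J < F; the set is consistent.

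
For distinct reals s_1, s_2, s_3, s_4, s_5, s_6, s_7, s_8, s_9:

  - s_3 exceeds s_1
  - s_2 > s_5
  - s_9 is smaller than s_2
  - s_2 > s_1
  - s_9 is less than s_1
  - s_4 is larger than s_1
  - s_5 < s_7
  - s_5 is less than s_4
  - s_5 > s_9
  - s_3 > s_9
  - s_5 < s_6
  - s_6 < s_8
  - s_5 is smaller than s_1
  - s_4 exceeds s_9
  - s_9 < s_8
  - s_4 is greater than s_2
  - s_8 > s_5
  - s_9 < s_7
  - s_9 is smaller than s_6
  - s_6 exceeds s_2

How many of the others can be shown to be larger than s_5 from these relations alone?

From s_5 the given relations immediately reach s_1, s_2, s_6, s_7, s_4, s_8.
From those, s_3 — 7 in total.
Nothing else is reachable above s_5; 7 in all.

7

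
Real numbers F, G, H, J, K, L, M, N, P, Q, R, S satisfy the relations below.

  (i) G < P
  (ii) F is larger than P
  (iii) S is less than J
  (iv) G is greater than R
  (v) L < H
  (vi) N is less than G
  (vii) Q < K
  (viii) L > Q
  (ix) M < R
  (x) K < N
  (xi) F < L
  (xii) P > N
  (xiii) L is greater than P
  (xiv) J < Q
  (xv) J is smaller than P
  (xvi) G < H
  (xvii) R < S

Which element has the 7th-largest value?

K

The consecutive relations fix a unique order: M < R < S < J < Q < K < N < G < P < F < L < H.
The 7th largest is K.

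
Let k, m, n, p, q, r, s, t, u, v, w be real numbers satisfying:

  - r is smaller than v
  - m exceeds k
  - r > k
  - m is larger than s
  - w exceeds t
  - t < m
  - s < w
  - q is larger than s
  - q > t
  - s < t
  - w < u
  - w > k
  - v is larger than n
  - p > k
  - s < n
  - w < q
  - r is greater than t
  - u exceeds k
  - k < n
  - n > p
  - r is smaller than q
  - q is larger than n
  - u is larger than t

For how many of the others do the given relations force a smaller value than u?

Directly below u: k, t, w.
One step further: s (4 so far).
No other element is forced below u by the given relations, so the count is 4.

4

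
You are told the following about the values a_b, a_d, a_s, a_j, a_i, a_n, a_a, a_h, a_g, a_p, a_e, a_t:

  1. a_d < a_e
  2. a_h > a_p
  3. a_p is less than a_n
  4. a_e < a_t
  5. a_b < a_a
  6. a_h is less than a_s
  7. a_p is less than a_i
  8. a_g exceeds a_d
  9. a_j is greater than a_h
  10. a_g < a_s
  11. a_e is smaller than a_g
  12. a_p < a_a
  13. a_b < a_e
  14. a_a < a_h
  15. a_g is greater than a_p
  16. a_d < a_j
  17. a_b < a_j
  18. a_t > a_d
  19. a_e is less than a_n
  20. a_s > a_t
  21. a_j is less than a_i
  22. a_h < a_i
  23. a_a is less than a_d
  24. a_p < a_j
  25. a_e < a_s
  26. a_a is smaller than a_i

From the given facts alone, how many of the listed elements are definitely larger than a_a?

9

From a_a the given relations immediately reach a_d, a_h, a_i.
From those, a_e, a_j, a_g, a_t, a_s — 8 in total.
From those, a_n — 9 in total.
Nothing else is reachable above a_a; 9 in all.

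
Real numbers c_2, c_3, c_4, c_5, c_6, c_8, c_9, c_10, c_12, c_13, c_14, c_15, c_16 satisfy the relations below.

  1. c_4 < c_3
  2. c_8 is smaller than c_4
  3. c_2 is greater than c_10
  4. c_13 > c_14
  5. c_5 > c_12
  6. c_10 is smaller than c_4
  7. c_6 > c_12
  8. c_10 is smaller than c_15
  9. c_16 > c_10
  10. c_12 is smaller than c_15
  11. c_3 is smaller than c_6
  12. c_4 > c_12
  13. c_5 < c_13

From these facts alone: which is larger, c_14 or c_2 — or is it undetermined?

undetermined

Following every chain through c_14: above c_14 we get c_13.
c_2 is not reached, and no chain runs the other way from c_2 to c_14.
So the given relations leave the order of c_14 and c_2 undetermined.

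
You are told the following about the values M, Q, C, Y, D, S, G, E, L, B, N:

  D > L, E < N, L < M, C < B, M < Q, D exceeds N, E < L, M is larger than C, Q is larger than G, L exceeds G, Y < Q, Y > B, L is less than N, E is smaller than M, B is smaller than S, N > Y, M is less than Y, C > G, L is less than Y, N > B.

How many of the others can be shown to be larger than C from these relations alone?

From C the given relations immediately reach B, M.
From those, S, Y, N, Q — 6 in total.
From those, D — 7 in total.
No other element is forced above C by the given relations, so the count is 7.

7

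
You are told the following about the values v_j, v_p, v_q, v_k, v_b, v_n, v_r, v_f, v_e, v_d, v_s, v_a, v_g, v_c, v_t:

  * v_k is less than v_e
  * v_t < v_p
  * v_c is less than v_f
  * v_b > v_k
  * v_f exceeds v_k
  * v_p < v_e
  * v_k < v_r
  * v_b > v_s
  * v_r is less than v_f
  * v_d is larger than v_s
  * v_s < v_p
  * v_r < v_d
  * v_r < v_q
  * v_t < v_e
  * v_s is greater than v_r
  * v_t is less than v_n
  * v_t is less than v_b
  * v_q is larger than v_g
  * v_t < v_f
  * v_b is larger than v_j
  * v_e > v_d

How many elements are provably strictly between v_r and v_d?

1

The relations place v_r below v_d. An element lies strictly between them when it is forced above v_r and also forced below v_d.
Above v_r: {v_s, v_p, v_e, v_q, v_f, v_b}. Below v_d: {v_k, v_s}.
Intersection: {v_s} — 1.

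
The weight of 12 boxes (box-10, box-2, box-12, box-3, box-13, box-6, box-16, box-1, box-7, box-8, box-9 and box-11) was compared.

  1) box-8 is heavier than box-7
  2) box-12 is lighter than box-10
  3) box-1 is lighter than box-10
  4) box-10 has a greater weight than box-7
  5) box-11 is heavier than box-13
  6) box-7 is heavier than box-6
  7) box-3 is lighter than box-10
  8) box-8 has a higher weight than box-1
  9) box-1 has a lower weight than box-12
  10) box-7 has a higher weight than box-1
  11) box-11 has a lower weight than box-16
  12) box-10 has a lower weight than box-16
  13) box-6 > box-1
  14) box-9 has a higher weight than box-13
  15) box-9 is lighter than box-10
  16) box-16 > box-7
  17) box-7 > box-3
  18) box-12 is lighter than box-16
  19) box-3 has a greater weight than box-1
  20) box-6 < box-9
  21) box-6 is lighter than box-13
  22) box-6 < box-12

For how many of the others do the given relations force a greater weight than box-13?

4

The elements the relations force above box-13 are box-9, box-11, box-10, box-16 — no chain reaches any other.
That is 4.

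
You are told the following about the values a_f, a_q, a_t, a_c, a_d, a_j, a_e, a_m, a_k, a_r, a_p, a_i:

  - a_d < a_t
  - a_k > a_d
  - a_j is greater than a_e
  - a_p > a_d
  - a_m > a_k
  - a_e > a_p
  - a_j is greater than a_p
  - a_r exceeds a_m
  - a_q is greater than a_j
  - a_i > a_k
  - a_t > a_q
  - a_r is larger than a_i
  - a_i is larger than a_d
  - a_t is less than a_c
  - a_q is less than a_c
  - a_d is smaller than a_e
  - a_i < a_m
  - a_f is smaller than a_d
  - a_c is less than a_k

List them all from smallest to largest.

a_f < a_d < a_p < a_e < a_j < a_q < a_t < a_c < a_k < a_i < a_m < a_r

Nothing is placed below a_f, so it is least; from there a_f < a_d; a_d < a_p; a_p < a_e; a_e < a_j; a_j < a_q; a_q < a_t; a_t < a_c; a_c < a_k; a_k < a_i; a_i < a_m; a_m < a_r, each given directly.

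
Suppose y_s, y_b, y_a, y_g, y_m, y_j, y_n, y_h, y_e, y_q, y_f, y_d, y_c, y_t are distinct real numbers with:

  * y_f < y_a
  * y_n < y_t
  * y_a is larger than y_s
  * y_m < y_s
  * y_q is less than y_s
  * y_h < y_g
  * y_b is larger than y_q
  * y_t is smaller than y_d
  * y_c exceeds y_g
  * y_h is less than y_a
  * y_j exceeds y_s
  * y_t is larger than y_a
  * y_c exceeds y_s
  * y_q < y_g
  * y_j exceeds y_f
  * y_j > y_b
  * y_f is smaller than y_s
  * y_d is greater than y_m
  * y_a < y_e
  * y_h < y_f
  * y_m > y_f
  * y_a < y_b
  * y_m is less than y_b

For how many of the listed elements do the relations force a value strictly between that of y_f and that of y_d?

Chaining upward from y_f reaches: y_m, y_s, y_a, y_c, y_t, y_e, y_b, y_j.
Chaining downward from y_d reaches: y_h, y_q, y_m, y_s, y_n, y_a, y_t.
Strictly between y_f and y_d are those in both lists: y_m, y_s, y_a, y_t — 4 elements.

4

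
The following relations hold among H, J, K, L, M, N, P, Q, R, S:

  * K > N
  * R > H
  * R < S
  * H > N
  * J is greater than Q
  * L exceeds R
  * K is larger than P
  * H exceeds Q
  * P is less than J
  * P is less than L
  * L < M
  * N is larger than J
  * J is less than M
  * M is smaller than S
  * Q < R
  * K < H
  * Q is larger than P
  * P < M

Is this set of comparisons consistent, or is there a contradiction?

Every relation is compatible with P < Q < J < N < K < H < R < L < M < S; the set is consistent.

consistent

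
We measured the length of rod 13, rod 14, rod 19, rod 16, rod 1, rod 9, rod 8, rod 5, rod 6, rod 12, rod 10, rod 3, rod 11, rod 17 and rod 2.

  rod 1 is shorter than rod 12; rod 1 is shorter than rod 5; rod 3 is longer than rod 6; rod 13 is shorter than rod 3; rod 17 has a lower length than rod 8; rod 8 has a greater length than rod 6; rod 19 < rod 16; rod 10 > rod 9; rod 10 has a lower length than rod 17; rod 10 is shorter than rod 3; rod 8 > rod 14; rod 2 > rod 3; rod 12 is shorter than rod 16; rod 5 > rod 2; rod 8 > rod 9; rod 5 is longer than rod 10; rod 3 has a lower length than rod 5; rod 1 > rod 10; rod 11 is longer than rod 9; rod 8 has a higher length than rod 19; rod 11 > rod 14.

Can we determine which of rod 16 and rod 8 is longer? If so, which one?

undetermined

Following every chain through rod 8: below rod 8 we get rod 6, rod 9, rod 10, rod 14, rod 17, rod 19.
rod 16 is not reached, and no chain runs the other way from rod 16 to rod 8.
So the given relations leave the order of rod 8 and rod 16 undetermined.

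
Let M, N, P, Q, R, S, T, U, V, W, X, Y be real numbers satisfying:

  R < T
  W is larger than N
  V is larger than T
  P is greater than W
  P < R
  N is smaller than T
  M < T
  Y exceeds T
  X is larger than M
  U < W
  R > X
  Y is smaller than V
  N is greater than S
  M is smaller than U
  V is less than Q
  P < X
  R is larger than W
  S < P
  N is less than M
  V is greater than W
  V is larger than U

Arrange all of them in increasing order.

Each adjacent pair is fixed by a given relation: S < N; N < M; M < U; U < W; W < P; P < X; X < R; R < T; T < Y; Y < V; V < Q. Chaining them end to end gives the full order.

S < N < M < U < W < P < X < R < T < Y < V < Q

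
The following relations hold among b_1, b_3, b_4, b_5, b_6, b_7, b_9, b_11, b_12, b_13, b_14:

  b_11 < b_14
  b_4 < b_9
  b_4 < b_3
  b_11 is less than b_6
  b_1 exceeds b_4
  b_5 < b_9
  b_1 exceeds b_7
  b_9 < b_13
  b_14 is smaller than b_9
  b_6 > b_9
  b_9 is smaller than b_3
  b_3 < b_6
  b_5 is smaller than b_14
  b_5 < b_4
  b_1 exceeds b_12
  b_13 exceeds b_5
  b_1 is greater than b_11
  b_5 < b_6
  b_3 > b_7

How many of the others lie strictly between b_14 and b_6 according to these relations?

2

The relations place b_14 below b_6. An element lies strictly between them when it is forced above b_14 and also forced below b_6.
Above b_14: {b_9, b_3, b_13}. Below b_6: {b_5, b_11, b_4, b_7, b_9, b_3}.
Intersection: {b_9, b_3} — 2.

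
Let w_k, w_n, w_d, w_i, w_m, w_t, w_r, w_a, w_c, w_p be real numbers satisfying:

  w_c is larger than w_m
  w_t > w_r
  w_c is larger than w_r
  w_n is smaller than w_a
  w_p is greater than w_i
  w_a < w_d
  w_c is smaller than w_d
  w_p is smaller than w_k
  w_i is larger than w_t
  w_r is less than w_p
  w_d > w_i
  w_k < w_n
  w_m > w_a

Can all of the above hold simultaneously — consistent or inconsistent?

Every relation is compatible with w_r < w_t < w_i < w_p < w_k < w_n < w_a < w_m < w_c < w_d; the set is consistent.

consistent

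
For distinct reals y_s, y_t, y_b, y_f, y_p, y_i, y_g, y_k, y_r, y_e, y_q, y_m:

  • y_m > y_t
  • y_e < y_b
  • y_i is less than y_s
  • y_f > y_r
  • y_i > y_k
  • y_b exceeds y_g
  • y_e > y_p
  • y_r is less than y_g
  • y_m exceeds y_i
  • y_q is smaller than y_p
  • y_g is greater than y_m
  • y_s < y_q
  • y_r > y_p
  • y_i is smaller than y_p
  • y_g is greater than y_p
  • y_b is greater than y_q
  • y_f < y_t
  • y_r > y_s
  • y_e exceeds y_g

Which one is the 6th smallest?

y_r

The consecutive relations fix a unique order: y_k < y_i < y_s < y_q < y_p < y_r < y_f < y_t < y_m < y_g < y_e < y_b.
Counting 6 from the smallest end gives y_r.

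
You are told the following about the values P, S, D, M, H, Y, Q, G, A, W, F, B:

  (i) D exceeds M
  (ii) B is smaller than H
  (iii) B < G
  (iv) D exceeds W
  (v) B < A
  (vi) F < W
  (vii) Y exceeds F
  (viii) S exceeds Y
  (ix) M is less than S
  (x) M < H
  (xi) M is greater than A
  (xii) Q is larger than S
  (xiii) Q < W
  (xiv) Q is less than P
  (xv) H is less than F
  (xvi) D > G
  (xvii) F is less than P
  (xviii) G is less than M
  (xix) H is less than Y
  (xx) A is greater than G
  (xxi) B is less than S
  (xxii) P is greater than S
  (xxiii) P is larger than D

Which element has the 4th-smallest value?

The consecutive relations fix a unique order: B < G < A < M < H < F < Y < S < Q < W < D < P.
Counting 4 from the smallest end gives M.

M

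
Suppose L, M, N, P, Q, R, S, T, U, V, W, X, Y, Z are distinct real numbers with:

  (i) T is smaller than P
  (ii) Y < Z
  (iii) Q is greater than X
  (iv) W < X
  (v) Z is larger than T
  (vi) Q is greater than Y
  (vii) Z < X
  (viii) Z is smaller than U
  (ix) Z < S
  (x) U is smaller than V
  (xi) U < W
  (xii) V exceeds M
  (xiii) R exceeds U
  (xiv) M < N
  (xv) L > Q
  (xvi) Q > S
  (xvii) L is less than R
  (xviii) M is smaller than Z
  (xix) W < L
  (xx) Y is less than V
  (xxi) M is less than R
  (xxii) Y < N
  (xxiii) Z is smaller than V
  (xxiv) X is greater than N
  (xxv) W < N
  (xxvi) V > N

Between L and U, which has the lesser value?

U < W and W < N give U < N.
With N < X: U < W < N < X.
With X < Q: U < W < N < X < Q.
With Q < L: U < W < N < X < Q < L.
So U < L; U is the smaller of the two.

U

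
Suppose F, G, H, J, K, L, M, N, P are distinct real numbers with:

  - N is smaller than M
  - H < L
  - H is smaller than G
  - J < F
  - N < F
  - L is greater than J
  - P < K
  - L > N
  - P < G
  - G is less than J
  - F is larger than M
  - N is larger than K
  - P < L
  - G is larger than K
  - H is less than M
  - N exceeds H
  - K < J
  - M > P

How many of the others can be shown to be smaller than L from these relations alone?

Directly below L: H, P, N, J.
One step further: K, G (6 so far).
No other element is forced below L by the given relations, so the count is 6.

6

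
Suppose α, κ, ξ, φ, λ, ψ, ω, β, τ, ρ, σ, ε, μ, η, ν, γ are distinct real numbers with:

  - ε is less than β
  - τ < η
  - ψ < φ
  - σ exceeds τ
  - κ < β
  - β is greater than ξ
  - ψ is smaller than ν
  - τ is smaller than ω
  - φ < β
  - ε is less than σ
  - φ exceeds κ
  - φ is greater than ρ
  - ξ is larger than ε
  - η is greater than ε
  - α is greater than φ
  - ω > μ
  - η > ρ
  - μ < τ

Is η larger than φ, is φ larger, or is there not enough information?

undetermined

Following every chain through φ: above φ we get α, β; below φ we get κ, ρ, ψ.
η is not reached, and no chain runs the other way from η to φ.
So the given relations leave the order of φ and η undetermined.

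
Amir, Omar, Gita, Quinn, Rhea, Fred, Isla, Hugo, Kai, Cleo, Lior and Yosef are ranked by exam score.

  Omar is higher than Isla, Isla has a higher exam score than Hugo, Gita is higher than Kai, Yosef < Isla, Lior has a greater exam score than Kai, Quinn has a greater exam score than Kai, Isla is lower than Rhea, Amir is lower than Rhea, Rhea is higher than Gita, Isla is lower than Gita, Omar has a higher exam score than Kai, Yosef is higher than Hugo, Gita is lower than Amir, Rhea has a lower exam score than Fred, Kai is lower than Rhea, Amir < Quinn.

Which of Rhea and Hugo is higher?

Hugo < Yosef and Yosef < Isla give Hugo < Isla.
With Isla < Gita: Hugo < Yosef < Isla < Gita.
Then Gita < Amir extends the chain to Amir.
With Amir < Rhea: Hugo < Yosef < Isla < Gita < Amir < Rhea.
So Hugo < Rhea; Rhea is the higher of the two.

Rhea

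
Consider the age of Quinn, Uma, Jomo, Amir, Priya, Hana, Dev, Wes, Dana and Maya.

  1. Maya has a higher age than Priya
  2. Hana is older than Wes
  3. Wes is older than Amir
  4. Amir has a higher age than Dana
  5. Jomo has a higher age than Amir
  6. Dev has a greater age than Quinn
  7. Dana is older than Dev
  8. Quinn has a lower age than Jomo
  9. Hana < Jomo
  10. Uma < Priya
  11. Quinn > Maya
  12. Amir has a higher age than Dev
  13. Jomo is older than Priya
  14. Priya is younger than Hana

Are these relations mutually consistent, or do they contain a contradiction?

consistent

The single ordering Uma < Priya < Maya < Quinn < Dev < Dana < Amir < Wes < Hana < Jomo satisfies every listed relation, so no contradiction arises.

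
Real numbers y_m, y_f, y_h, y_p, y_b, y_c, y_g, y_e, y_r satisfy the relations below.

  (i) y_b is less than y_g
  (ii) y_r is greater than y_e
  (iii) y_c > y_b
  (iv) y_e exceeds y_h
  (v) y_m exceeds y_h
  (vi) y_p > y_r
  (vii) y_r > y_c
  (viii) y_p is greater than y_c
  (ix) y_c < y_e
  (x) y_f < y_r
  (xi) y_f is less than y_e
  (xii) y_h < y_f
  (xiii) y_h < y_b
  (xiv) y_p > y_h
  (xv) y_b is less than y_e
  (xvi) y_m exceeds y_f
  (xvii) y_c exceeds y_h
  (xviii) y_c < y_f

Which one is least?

y_h

y_b is not least since y_h < y_b; y_c is not least since y_b < y_c; y_g is not least since y_b < y_g; y_f is not least since y_c < y_f; y_e is not least since y_b < y_e; y_m is not least since y_f < y_m; y_r is not least since y_c < y_r; y_p is not least since y_h < y_p.
Only y_h has nothing below it, so y_h is the least.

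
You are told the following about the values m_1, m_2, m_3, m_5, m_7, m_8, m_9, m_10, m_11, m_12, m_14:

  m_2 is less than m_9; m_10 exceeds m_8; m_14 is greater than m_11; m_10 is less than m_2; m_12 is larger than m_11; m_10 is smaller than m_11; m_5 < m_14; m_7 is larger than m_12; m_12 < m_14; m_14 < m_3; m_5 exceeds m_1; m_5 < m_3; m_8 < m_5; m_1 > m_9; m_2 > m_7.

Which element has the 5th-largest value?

Chaining the given pairs: m_8 < m_10 < m_11 < m_12 < m_7 < m_2 < m_9 < m_1 < m_5 < m_14 < m_3.
Counting 5 from the largest end gives m_9.

m_9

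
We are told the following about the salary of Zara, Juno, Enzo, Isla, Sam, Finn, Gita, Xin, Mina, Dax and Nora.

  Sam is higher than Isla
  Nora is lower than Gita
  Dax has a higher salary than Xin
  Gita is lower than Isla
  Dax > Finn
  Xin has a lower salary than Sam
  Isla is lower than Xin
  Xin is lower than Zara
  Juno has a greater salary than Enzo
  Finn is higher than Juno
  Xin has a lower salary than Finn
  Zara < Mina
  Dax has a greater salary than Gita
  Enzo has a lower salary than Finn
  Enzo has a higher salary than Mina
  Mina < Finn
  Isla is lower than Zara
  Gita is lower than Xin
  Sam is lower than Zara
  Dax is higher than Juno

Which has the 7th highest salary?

Sam

Piecing the relations together gives one ordering: Nora < Gita < Isla < Xin < Sam < Zara < Mina < Enzo < Juno < Finn < Dax.
Counting 7 from the largest end gives Sam.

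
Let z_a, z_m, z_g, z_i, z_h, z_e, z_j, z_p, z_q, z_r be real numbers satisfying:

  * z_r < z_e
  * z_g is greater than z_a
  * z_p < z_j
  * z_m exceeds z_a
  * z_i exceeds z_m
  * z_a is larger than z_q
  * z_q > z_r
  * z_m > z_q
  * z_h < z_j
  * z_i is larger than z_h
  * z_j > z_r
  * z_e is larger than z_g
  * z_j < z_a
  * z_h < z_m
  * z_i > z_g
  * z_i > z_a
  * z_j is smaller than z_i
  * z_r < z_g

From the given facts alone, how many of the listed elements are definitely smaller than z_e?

Directly below z_e: z_r, z_g.
One step further: z_a (3 so far).
One step further: z_q, z_j (5 so far).
One step further: z_h, z_p (7 so far).
Nothing else is reachable below z_e; 7 in all.

7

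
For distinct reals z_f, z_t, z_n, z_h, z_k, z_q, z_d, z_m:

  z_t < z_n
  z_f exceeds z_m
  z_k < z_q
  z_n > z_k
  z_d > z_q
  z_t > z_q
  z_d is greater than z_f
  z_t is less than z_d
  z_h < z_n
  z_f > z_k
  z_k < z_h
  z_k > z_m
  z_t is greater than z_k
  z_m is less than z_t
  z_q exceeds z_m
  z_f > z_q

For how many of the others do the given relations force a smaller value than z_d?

5

The elements the relations force below z_d are z_m, z_k, z_q, z_t, z_f — no chain reaches any other.
That is 5.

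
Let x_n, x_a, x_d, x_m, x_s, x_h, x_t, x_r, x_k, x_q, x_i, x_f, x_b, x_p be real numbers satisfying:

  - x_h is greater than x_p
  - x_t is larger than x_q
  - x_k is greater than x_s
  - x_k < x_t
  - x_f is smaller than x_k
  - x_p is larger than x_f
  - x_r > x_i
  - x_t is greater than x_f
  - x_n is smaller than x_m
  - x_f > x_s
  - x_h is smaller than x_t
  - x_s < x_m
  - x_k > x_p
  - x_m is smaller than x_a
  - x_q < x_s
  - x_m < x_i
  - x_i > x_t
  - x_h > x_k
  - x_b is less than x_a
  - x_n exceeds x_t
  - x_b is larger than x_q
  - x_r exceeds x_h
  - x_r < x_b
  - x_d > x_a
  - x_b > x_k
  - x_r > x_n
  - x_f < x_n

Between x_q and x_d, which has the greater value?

x_q < x_s and x_s < x_f give x_q < x_f.
With x_f < x_p: x_q < x_s < x_f < x_p.
With x_p < x_k: x_q < x_s < x_f < x_p < x_k.
Then x_k < x_h extends the chain to x_h.
With x_h < x_t: x_q < x_s < x_f < x_p < x_k < x_h < x_t.
Then x_t < x_n extends the chain to x_n.
Then x_n < x_m extends the chain to x_m.
With x_m < x_i: x_q < x_s < x_f < x_p < x_k < x_h < x_t < x_n < x_m < x_i.
Then x_i < x_r extends the chain to x_r.
Then x_r < x_b extends the chain to x_b.
With x_b < x_a: x_q < x_s < x_f < x_p < x_k < x_h < x_t < x_n < x_m < x_i < x_r < x_b < x_a.
With x_a < x_d: x_q < x_s < x_f < x_p < x_k < x_h < x_t < x_n < x_m < x_i < x_r < x_b < x_a < x_d.
So x_q < x_d; x_d is the larger of the two.

x_d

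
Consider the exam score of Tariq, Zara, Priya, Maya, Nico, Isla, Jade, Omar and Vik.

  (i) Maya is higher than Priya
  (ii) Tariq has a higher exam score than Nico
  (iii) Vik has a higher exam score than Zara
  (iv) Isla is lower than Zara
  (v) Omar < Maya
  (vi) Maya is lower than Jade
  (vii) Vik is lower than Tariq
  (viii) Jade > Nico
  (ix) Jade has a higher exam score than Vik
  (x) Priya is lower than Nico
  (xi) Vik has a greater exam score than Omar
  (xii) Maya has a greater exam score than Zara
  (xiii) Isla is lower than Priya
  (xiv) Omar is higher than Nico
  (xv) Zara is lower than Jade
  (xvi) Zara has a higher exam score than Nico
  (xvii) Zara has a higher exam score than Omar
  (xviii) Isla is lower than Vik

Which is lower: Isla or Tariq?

Isla < Priya and Priya < Nico give Isla < Nico.
Then Nico < Omar extends the chain to Omar.
Then Omar < Vik extends the chain to Vik.
With Vik < Tariq: Isla < Priya < Nico < Omar < Vik < Tariq.
So Isla < Tariq; Isla is the lower of the two.

Isla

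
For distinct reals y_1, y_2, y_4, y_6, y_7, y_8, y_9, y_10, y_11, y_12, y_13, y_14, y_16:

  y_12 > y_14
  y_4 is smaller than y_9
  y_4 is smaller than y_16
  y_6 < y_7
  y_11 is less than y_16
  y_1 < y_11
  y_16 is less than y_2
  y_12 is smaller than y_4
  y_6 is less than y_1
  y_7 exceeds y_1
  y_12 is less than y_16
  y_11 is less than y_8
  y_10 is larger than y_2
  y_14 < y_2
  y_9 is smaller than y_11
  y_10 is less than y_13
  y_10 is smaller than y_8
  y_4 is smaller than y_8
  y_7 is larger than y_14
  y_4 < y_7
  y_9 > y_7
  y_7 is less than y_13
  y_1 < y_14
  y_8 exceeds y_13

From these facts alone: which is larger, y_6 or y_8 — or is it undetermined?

y_6 < y_1 < y_14 < y_12 < y_4 < y_7 < y_9 < y_11 < y_16 < y_2 < y_10 < y_13 < y_8, by transitivity through y_1, y_14, y_12, y_4, y_7, y_9, y_11, y_16, y_2, y_10, y_13.
So y_8 is larger.

y_8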